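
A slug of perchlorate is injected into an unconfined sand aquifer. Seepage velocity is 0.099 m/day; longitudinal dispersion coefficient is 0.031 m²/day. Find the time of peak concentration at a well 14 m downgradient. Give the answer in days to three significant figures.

138 days

For the 1D instantaneous-source solution, setting ∂C/∂t = 0 at fixed x gives v²t² + 2Dt − x² = 0, so t = (√(D² + v²x²) − D)/v².
√(D² + v²x²) = √(0.031² + 0.099² × 14²) = 1.386; v² = 0.009801.
t = (1.386 − 0.031)/0.009801 = 138 days (vs. the pure-advection estimate x/v = 141 d).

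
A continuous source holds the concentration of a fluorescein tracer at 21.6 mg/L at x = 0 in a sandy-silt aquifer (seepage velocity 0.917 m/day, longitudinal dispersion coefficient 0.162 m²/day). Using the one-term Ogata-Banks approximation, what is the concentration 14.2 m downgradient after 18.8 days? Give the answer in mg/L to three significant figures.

19.2 mg/L

For a continuous step input, C/C₀ ≈ ½·erfc((x−vt)/(2√(Dt))).
vt = 0.917 × 18.8 = 17.2396 m and 2√(Dt) = 2√(0.162 × 18.8) = 3.490 m.
Argument (x−vt)/(2√(Dt)) = (14.2 − 17.2396)/3.490 = -0.8709; ½·erfc(-0.8709) = 0.8910.
C = 21.6 × 0.8910 = 19.2 mg/L.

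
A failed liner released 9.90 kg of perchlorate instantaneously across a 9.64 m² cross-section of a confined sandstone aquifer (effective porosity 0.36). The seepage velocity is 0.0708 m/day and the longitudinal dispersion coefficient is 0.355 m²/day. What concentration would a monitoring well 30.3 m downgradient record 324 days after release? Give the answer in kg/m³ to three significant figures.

0.0667 kg/m³

For an instantaneous plane source, C(x,t) = M/(n_e·A·√(4πDt)) · exp(−(x−vt)²/(4Dt)), with n_e·A the pore (flow) area.
Plume center vt = 0.0708 × 324 = 22.9392 m, so the well at 30.3 m is 7.3608 m downgradient of the peak.
√(4πDt) = 38.02 m, giving peak height M/(n_e·A·√(4πDt)) = 9.90/(0.36 × 9.64 × 38.02) = 0.07503 kg/m³.
(x−vt)²/(4Dt) = (7.3608)²/(4 × 0.355 × 324) = 0.1178; exp(−0.1178) = 0.8889.
C = 0.07503 × 0.8889 = 0.0667 kg/m³.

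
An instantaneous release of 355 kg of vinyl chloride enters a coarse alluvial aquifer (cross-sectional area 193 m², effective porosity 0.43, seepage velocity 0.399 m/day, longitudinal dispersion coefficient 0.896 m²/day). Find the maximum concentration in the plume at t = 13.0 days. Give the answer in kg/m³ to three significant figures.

0.354 kg/m³

The peak of an instantaneous 1D plume sits at x = vt; there the Gaussian factor is 1 and C_max = M/(n_e·A·√(4πDt)), where n_e·A is the pore area the mass is dissolved in.
√(4πDt) = √(4π × 0.896 × 13.0) = 12.10 m, so C_max = 355/(0.43 × 193 × 12.10) = 0.354 kg/m³.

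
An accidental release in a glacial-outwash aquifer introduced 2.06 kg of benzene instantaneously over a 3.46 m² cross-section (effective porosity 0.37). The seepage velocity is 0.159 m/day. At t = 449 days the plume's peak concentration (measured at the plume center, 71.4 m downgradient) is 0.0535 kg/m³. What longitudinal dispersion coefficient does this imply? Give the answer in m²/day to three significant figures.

0.160 m²/day

At the plume center C_max = M/(n_e·A·√(4πDt)), so D = M²/(4πt·(n_e·A·C_max)²).
n_e·A·C_max = 0.37 × 3.46 × 0.0535 = 0.06849 kg/m.
D = 2.06²/(4π × 449 × 0.06849²) = 0.160 m²/day.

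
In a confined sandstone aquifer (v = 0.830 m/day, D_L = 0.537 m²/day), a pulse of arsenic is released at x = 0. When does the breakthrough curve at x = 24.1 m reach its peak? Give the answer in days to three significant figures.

For the 1D instantaneous-source solution, setting ∂C/∂t = 0 at fixed x gives v²t² + 2Dt − x² = 0, so t = (√(D² + v²x²) − D)/v².
√(D² + v²x²) = √(0.537² + 0.830² × 24.1²) = 20.01; v² = 0.6889.
t = (20.01 − 0.537)/0.6889 = 28.3 days (vs. the pure-advection estimate x/v = 29.0 d).

28.3 days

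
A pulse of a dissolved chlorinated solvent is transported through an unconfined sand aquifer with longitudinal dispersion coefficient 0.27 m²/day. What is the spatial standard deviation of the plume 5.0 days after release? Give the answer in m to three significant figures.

Dispersive spreading gives a Gaussian with σ² = 2Dt; advection only shifts the center.
σ = √(2 × 0.27 × 5.0) = 1.64 m.

1.64 m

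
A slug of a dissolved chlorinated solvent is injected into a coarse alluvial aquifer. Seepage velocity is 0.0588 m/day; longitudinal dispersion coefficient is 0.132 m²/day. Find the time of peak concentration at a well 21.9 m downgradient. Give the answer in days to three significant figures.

For the 1D instantaneous-source solution, setting ∂C/∂t = 0 at fixed x gives v²t² + 2Dt − x² = 0, so t = (√(D² + v²x²) − D)/v².
√(D² + v²x²) = √(0.132² + 0.0588² × 21.9²) = 1.294; v² = 0.00345744.
t = (1.294 − 0.132)/0.00345744 = 336 days (vs. the pure-advection estimate x/v = 372 d).

336 days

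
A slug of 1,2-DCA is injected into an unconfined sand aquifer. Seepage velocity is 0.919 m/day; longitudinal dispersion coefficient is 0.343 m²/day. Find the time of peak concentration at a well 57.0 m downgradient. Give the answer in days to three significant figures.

61.6 days

For the 1D instantaneous-source solution, setting ∂C/∂t = 0 at fixed x gives v²t² + 2Dt − x² = 0, so t = (√(D² + v²x²) − D)/v².
√(D² + v²x²) = √(0.343² + 0.919² × 57.0²) = 52.38; v² = 0.844561.
t = (52.38 − 0.343)/0.844561 = 61.6 days (vs. the pure-advection estimate x/v = 62.0 d).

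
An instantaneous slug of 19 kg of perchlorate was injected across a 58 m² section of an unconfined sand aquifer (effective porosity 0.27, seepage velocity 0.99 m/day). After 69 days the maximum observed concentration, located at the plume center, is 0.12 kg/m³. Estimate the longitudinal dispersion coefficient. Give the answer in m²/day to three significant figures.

At the plume center C_max = M/(n_e·A·√(4πDt)), so D = M²/(4πt·(n_e·A·C_max)²).
n_e·A·C_max = 0.27 × 58 × 0.12 = 1.879 kg/m.
D = 19²/(4π × 69 × 1.879²) = 0.118 m²/day.

0.118 m²/day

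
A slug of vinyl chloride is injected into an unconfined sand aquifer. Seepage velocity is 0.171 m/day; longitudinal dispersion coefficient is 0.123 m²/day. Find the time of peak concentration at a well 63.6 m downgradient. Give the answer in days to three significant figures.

368 days

For the 1D instantaneous-source solution, setting ∂C/∂t = 0 at fixed x gives v²t² + 2Dt − x² = 0, so t = (√(D² + v²x²) − D)/v².
√(D² + v²x²) = √(0.123² + 0.171² × 63.6²) = 10.88; v² = 0.029241.
t = (10.88 − 0.123)/0.029241 = 368 days (vs. the pure-advection estimate x/v = 372 d).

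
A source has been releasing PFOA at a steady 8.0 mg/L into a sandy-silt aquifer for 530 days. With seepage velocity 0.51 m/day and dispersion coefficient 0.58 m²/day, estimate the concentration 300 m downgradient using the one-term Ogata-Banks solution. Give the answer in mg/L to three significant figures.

0.924 mg/L

For a continuous step input, C/C₀ ≈ ½·erfc((x−vt)/(2√(Dt))).
vt = 0.51 × 530 = 270.3 m and 2√(Dt) = 2√(0.58 × 530) = 35.07 m.
Argument (x−vt)/(2√(Dt)) = (300 − 270.3)/35.07 = 0.8469; ½·erfc(0.8469) = 0.1155.
C = 8.0 × 0.1155 = 0.924 mg/L.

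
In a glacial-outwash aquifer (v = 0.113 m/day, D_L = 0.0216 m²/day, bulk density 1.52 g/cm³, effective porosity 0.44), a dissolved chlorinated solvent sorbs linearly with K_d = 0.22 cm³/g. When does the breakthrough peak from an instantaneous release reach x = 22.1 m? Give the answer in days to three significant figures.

Retardation factor R = 1 + ρ_b·K_d/n = 1 + 1.52 × 0.22/0.44 = 1.760.
Sorption retards both mechanisms: v_R = v/R = 0.06420 m/day, D_R = D/R = 0.01227 m²/day.
Peak time from v_R²t² + 2D_R t − x² = 0: t = (√(D_R² + v_R²x²) − D_R)/v_R².
√(D_R² + v_R²x²) = √(0.01227² + 0.06420² × 22.1²) = 1.419; v_R² = 0.004122.
t = (1.419 − 0.01227)/0.004122 = 341 days.

341 days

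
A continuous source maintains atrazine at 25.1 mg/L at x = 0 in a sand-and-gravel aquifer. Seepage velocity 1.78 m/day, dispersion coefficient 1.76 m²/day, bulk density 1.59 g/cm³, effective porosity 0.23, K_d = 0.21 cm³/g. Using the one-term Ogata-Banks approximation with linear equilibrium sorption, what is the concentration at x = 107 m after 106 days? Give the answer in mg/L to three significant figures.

0.187 mg/L

Retardation factor R = 1 + ρ_b·K_d/n = 1 + 1.59 × 0.21/0.23 = 2.452.
Sorption retards both mechanisms: v_R = v/R = 0.7259 m/day, D_R = D/R = 0.7178 m²/day.
v_R·t = 0.7259 × 106 = 76.9454 m; 2√(D_R t) = 17.45 m; argument = (107 − 76.9454)/17.45 = 1.722.
C = C₀ × ½·erfc(1.722) = 25.1 × 0.007440 = 0.187 mg/L.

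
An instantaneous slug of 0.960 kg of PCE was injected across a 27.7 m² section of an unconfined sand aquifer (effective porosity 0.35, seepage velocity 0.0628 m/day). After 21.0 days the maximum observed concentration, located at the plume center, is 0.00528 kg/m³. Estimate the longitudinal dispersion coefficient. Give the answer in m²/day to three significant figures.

1.33 m²/day

At the plume center C_max = M/(n_e·A·√(4πDt)), so D = M²/(4πt·(n_e·A·C_max)²).
n_e·A·C_max = 0.35 × 27.7 × 0.00528 = 0.05119 kg/m.
D = 0.960²/(4π × 21.0 × 0.05119²) = 1.33 m²/day.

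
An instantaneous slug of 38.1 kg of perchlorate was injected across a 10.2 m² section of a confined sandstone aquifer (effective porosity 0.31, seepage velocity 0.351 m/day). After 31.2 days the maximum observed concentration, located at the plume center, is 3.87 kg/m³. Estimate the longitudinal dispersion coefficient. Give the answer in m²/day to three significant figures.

0.0247 m²/day

At the plume center C_max = M/(n_e·A·√(4πDt)), so D = M²/(4πt·(n_e·A·C_max)²).
n_e·A·C_max = 0.31 × 10.2 × 3.87 = 12.24 kg/m.
D = 38.1²/(4π × 31.2 × 12.24²) = 0.0247 m²/day.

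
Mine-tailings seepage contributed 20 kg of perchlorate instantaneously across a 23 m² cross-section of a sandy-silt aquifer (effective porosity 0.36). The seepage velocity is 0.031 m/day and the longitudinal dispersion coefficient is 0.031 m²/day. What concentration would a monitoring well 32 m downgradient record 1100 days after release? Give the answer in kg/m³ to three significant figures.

0.113 kg/m³

For an instantaneous plane source, C(x,t) = M/(n_e·A·√(4πDt)) · exp(−(x−vt)²/(4Dt)), with n_e·A the pore (flow) area.
Plume center vt = 0.031 × 1100 = 34.1 m, so the well at 32 m is 2.1 m upgradient of the peak.
√(4πDt) = 20.70 m, giving peak height M/(n_e·A·√(4πDt)) = 20/(0.36 × 23 × 20.70) = 0.1167 kg/m³.
(x−vt)²/(4Dt) = (-2.1)²/(4 × 0.031 × 1100) = 0.03233; exp(−0.03233) = 0.9682.
C = 0.1167 × 0.9682 = 0.113 kg/m³.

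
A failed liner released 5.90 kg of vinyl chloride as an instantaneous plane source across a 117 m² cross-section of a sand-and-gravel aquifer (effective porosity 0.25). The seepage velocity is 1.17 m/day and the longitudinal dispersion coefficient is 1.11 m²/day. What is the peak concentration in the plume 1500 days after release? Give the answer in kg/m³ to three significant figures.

0.00139 kg/m³

The peak of an instantaneous 1D plume sits at x = vt; there the Gaussian factor is 1 and C_max = M/(n_e·A·√(4πDt)), where n_e·A is the pore area the mass is dissolved in.
√(4πDt) = √(4π × 1.11 × 1500) = 144.6 m, so C_max = 5.90/(0.25 × 117 × 144.6) = 0.00139 kg/m³.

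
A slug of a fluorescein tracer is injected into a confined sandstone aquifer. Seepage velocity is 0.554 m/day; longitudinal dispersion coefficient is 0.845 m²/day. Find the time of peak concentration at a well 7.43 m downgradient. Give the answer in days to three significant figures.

For the 1D instantaneous-source solution, setting ∂C/∂t = 0 at fixed x gives v²t² + 2Dt − x² = 0, so t = (√(D² + v²x²) − D)/v².
√(D² + v²x²) = √(0.845² + 0.554² × 7.43²) = 4.202; v² = 0.306916.
t = (4.202 − 0.845)/0.306916 = 10.9 days (vs. the pure-advection estimate x/v = 13.4 d).

10.9 days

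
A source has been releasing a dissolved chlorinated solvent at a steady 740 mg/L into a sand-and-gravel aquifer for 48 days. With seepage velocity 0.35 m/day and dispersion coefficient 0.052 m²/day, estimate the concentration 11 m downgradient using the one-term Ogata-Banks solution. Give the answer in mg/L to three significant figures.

For a continuous step input, C/C₀ ≈ ½·erfc((x−vt)/(2√(Dt))).
vt = 0.35 × 48 = 16.8 m and 2√(Dt) = 2√(0.052 × 48) = 3.160 m.
Argument (x−vt)/(2√(Dt)) = (11 − 16.8)/3.160 = -1.835; ½·erfc(-1.835) = 0.9953.
C = 740 × 0.9953 = 737 mg/L.

737 mg/L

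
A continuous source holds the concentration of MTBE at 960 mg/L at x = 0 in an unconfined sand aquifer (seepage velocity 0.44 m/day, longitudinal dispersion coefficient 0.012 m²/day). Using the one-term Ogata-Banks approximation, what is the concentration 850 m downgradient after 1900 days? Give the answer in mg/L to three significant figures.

For a continuous step input, C/C₀ ≈ ½·erfc((x−vt)/(2√(Dt))).
vt = 0.44 × 1900 = 836 m and 2√(Dt) = 2√(0.012 × 1900) = 9.550 m.
Argument (x−vt)/(2√(Dt)) = (850 − 836)/9.550 = 1.466; ½·erfc(1.466) = 0.01908.
C = 960 × 0.01908 = 18.3 mg/L.

18.3 mg/L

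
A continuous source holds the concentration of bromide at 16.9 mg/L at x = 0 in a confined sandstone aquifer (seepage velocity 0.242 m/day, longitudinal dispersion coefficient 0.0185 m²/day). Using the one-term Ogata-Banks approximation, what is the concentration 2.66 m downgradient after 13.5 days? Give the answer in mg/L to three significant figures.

For a continuous step input, C/C₀ ≈ ½·erfc((x−vt)/(2√(Dt))).
vt = 0.242 × 13.5 = 3.267 m and 2√(Dt) = 2√(0.0185 × 13.5) = 0.9995 m.
Argument (x−vt)/(2√(Dt)) = (2.66 − 3.267)/0.9995 = -0.6073; ½·erfc(-0.6073) = 0.8048.
C = 16.9 × 0.8048 = 13.6 mg/L.

13.6 mg/L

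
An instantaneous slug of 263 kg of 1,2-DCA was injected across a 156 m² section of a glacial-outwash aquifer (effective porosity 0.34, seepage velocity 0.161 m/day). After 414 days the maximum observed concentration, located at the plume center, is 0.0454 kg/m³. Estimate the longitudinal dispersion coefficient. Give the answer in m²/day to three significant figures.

At the plume center C_max = M/(n_e·A·√(4πDt)), so D = M²/(4πt·(n_e·A·C_max)²).
n_e·A·C_max = 0.34 × 156 × 0.0454 = 2.408 kg/m.
D = 263²/(4π × 414 × 2.408²) = 2.29 m²/day.

2.29 m²/day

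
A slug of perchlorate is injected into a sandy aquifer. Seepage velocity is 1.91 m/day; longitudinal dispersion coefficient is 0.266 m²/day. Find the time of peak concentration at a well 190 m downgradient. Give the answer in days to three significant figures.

99.4 days

For the 1D instantaneous-source solution, setting ∂C/∂t = 0 at fixed x gives v²t² + 2Dt − x² = 0, so t = (√(D² + v²x²) − D)/v².
√(D² + v²x²) = √(0.266² + 1.91² × 190²) = 362.9; v² = 3.6481.
t = (362.9 − 0.266)/3.6481 = 99.4 days (vs. the pure-advection estimate x/v = 99.5 d).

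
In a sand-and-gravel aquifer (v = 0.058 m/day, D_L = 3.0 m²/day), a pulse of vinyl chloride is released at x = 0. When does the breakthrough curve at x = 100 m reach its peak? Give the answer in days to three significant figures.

1050 days

For the 1D instantaneous-source solution, setting ∂C/∂t = 0 at fixed x gives v²t² + 2Dt − x² = 0, so t = (√(D² + v²x²) − D)/v².
√(D² + v²x²) = √(3.0² + 0.058² × 100²) = 6.530; v² = 0.003364.
t = (6.530 − 3.0)/0.003364 = 1050 days (vs. the pure-advection estimate x/v = 1720 d).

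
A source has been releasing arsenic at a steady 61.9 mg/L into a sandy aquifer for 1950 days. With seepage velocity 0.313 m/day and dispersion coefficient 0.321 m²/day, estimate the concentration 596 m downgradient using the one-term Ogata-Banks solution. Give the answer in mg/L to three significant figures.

40.7 mg/L

For a continuous step input, C/C₀ ≈ ½·erfc((x−vt)/(2√(Dt))).
vt = 0.313 × 1950 = 610.35 m and 2√(Dt) = 2√(0.321 × 1950) = 50.04 m.
Argument (x−vt)/(2√(Dt)) = (596 − 610.35)/50.04 = -0.2868; ½·erfc(-0.2868) = 0.6575.
C = 61.9 × 0.6575 = 40.7 mg/L.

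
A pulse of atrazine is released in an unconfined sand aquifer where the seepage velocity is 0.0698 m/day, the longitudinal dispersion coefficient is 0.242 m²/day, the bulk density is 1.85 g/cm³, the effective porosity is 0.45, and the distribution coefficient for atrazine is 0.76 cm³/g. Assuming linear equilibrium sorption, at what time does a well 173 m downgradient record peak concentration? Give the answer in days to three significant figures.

Retardation factor R = 1 + ρ_b·K_d/n = 1 + 1.85 × 0.76/0.45 = 4.124.
Sorption retards both mechanisms: v_R = v/R = 0.01693 m/day, D_R = D/R = 0.05868 m²/day.
Peak time from v_R²t² + 2D_R t − x² = 0: t = (√(D_R² + v_R²x²) − D_R)/v_R².
√(D_R² + v_R²x²) = √(0.05868² + 0.01693² × 173²) = 2.929; v_R² = 0.0002866.
t = (2.929 − 0.05868)/0.0002866 = 10000 days.

10000 days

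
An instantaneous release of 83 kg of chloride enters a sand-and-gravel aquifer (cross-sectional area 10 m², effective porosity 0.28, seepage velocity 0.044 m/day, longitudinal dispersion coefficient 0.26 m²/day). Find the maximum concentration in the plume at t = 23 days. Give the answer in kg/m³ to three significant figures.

The peak of an instantaneous 1D plume sits at x = vt; there the Gaussian factor is 1 and C_max = M/(n_e·A·√(4πDt)), where n_e·A is the pore area the mass is dissolved in.
√(4πDt) = √(4π × 0.26 × 23) = 8.669 m, so C_max = 83/(0.28 × 10 × 8.669) = 3.42 kg/m³.

3.42 kg/m³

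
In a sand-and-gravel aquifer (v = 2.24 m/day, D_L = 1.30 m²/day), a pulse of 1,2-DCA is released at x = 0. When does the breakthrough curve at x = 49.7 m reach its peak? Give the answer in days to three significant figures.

For the 1D instantaneous-source solution, setting ∂C/∂t = 0 at fixed x gives v²t² + 2Dt − x² = 0, so t = (√(D² + v²x²) − D)/v².
√(D² + v²x²) = √(1.30² + 2.24² × 49.7²) = 111.3; v² = 5.0176.
t = (111.3 − 1.30)/5.0176 = 21.9 days (vs. the pure-advection estimate x/v = 22.2 d).

21.9 days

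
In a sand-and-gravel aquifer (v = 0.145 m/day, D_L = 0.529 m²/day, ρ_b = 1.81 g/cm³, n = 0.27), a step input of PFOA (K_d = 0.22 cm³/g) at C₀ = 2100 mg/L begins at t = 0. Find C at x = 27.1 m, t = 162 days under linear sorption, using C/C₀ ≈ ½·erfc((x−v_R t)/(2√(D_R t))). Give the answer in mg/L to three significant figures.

36.1 mg/L

Retardation factor R = 1 + ρ_b·K_d/n = 1 + 1.81 × 0.22/0.27 = 2.475.
Sorption retards both mechanisms: v_R = v/R = 0.05859 m/day, D_R = D/R = 0.2137 m²/day.
v_R·t = 0.05859 × 162 = 9.49158 m; 2√(D_R t) = 11.77 m; argument = (27.1 − 9.49158)/11.77 = 1.496.
C = C₀ × ½·erfc(1.496) = 2100 × 0.01719 = 36.1 mg/L.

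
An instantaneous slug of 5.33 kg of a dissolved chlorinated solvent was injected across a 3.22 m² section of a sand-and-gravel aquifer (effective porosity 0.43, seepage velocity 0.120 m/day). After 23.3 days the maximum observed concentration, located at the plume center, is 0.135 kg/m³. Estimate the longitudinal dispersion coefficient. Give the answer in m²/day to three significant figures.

2.78 m²/day

At the plume center C_max = M/(n_e·A·√(4πDt)), so D = M²/(4πt·(n_e·A·C_max)²).
n_e·A·C_max = 0.43 × 3.22 × 0.135 = 0.1869 kg/m.
D = 5.33²/(4π × 23.3 × 0.1869²) = 2.78 m²/day.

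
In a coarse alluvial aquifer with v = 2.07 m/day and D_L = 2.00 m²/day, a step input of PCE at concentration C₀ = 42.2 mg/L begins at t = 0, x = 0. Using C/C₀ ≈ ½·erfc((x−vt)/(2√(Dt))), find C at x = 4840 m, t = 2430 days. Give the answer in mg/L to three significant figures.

41.1 mg/L

For a continuous step input, C/C₀ ≈ ½·erfc((x−vt)/(2√(Dt))).
vt = 2.07 × 2430 = 5030.1 m and 2√(Dt) = 2√(2.00 × 2430) = 139.4 m.
Argument (x−vt)/(2√(Dt)) = (4840 − 5030.1)/139.4 = -1.364; ½·erfc(-1.364) = 0.9731.
C = 42.2 × 0.9731 = 41.1 mg/L.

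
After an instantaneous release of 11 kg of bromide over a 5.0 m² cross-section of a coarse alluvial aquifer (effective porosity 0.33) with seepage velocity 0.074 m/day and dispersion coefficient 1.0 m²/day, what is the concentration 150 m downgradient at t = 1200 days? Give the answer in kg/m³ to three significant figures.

For an instantaneous plane source, C(x,t) = M/(n_e·A·√(4πDt)) · exp(−(x−vt)²/(4Dt)), with n_e·A the pore (flow) area.
Plume center vt = 0.074 × 1200 = 88.8 m, so the well at 150 m is 61.2 m downgradient of the peak.
√(4πDt) = 122.8 m, giving peak height M/(n_e·A·√(4πDt)) = 11/(0.33 × 5.0 × 122.8) = 0.05429 kg/m³.
(x−vt)²/(4Dt) = (61.2)²/(4 × 1.0 × 1200) = 0.7803; exp(−0.7803) = 0.4583.
C = 0.05429 × 0.4583 = 0.0249 kg/m³.

0.0249 kg/m³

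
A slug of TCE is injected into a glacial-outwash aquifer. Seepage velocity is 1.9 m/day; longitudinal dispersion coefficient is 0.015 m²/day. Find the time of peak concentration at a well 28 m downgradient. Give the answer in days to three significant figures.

For the 1D instantaneous-source solution, setting ∂C/∂t = 0 at fixed x gives v²t² + 2Dt − x² = 0, so t = (√(D² + v²x²) − D)/v².
√(D² + v²x²) = √(0.015² + 1.9² × 28²) = 53.20; v² = 3.61.
t = (53.20 − 0.015)/3.61 = 14.7 days (vs. the pure-advection estimate x/v = 14.7 d).

14.7 days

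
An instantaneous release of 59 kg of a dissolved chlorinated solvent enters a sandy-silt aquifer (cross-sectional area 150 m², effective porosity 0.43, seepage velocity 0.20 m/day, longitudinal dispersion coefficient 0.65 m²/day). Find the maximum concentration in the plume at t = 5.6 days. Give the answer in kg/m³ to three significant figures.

The peak of an instantaneous 1D plume sits at x = vt; there the Gaussian factor is 1 and C_max = M/(n_e·A·√(4πDt)), where n_e·A is the pore area the mass is dissolved in.
√(4πDt) = √(4π × 0.65 × 5.6) = 6.763 m, so C_max = 59/(0.43 × 150 × 6.763) = 0.135 kg/m³.

0.135 kg/m³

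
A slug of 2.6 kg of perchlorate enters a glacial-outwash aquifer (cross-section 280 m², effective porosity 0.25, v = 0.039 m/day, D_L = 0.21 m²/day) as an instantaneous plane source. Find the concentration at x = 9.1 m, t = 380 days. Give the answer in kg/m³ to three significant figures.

For an instantaneous plane source, C(x,t) = M/(n_e·A·√(4πDt)) · exp(−(x−vt)²/(4Dt)), with n_e·A the pore (flow) area.
Plume center vt = 0.039 × 380 = 14.82 m, so the well at 9.1 m is 5.72 m upgradient of the peak.
√(4πDt) = 31.67 m, giving peak height M/(n_e·A·√(4πDt)) = 2.6/(0.25 × 280 × 31.67) = 0.001173 kg/m³.
(x−vt)²/(4Dt) = (-5.72)²/(4 × 0.21 × 380) = 0.1025; exp(−0.1025) = 0.9026.
C = 0.001173 × 0.9026 = 0.00106 kg/m³.

0.00106 kg/m³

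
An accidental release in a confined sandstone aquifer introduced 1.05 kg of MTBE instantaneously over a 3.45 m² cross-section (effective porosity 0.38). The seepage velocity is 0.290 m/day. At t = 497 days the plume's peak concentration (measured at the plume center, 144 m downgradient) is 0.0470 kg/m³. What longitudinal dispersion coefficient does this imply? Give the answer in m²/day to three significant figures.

At the plume center C_max = M/(n_e·A·√(4πDt)), so D = M²/(4πt·(n_e·A·C_max)²).
n_e·A·C_max = 0.38 × 3.45 × 0.0470 = 0.06162 kg/m.
D = 1.05²/(4π × 497 × 0.06162²) = 0.0465 m²/day.

0.0465 m²/day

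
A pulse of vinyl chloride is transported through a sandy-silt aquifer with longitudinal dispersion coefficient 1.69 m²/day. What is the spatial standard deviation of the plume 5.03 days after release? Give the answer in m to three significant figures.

4.12 m

Dispersive spreading gives a Gaussian with σ² = 2Dt; advection only shifts the center.
σ = √(2 × 1.69 × 5.03) = 4.12 m.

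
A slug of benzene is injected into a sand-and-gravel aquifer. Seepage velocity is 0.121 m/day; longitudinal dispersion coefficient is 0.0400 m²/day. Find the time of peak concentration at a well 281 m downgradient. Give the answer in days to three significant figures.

2320 days

For the 1D instantaneous-source solution, setting ∂C/∂t = 0 at fixed x gives v²t² + 2Dt − x² = 0, so t = (√(D² + v²x²) − D)/v².
√(D² + v²x²) = √(0.0400² + 0.121² × 281²) = 34.00; v² = 0.014641.
t = (34.00 − 0.0400)/0.014641 = 2320 days (vs. the pure-advection estimate x/v = 2320 d).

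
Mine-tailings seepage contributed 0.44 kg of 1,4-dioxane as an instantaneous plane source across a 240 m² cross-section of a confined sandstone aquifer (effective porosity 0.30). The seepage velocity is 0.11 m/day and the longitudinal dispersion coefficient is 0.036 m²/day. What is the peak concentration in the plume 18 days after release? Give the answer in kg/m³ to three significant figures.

0.00214 kg/m³

The peak of an instantaneous 1D plume sits at x = vt; there the Gaussian factor is 1 and C_max = M/(n_e·A·√(4πDt)), where n_e·A is the pore area the mass is dissolved in.
√(4πDt) = √(4π × 0.036 × 18) = 2.854 m, so C_max = 0.44/(0.30 × 240 × 2.854) = 0.00214 kg/m³.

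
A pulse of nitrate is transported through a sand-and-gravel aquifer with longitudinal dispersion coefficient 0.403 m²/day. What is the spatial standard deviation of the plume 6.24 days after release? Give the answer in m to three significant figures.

Dispersive spreading gives a Gaussian with σ² = 2Dt; advection only shifts the center.
σ = √(2 × 0.403 × 6.24) = 2.24 m.

2.24 m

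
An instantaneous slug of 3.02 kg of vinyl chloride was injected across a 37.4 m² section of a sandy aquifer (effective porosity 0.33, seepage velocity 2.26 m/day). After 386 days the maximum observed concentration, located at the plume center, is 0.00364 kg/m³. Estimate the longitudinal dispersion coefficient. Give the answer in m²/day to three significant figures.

At the plume center C_max = M/(n_e·A·√(4πDt)), so D = M²/(4πt·(n_e·A·C_max)²).
n_e·A·C_max = 0.33 × 37.4 × 0.00364 = 0.04492 kg/m.
D = 3.02²/(4π × 386 × 0.04492²) = 0.932 m²/day.

0.932 m²/day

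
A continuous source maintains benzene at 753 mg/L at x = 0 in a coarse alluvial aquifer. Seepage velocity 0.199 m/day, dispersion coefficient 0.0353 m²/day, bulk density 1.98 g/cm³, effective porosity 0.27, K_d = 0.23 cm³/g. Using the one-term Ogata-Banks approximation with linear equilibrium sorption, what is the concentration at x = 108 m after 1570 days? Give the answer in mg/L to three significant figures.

Retardation factor R = 1 + ρ_b·K_d/n = 1 + 1.98 × 0.23/0.27 = 2.687.
Sorption retards both mechanisms: v_R = v/R = 0.07406 m/day, D_R = D/R = 0.01314 m²/day.
v_R·t = 0.07406 × 1570 = 116.2742 m; 2√(D_R t) = 9.084 m; argument = (108 − 116.2742)/9.084 = -0.9109.
C = C₀ × ½·erfc(-0.9109) = 753 × 0.9012 = 679 mg/L.

679 mg/L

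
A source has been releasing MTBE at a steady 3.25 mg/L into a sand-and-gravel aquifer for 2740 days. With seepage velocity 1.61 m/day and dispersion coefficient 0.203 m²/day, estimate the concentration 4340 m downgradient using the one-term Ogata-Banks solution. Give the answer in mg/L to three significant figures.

For a continuous step input, C/C₀ ≈ ½·erfc((x−vt)/(2√(Dt))).
vt = 1.61 × 2740 = 4411.4 m and 2√(Dt) = 2√(0.203 × 2740) = 47.17 m.
Argument (x−vt)/(2√(Dt)) = (4340 − 4411.4)/47.17 = -1.514; ½·erfc(-1.514) = 0.9839.
C = 3.25 × 0.9839 = 3.20 mg/L.

3.20 mg/L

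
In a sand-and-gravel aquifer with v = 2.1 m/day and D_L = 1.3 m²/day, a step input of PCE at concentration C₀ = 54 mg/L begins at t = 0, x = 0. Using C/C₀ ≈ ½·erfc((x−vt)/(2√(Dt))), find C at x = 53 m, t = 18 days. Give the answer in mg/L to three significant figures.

For a continuous step input, C/C₀ ≈ ½·erfc((x−vt)/(2√(Dt))).
vt = 2.1 × 18 = 37.8 m and 2√(Dt) = 2√(1.3 × 18) = 9.675 m.
Argument (x−vt)/(2√(Dt)) = (53 − 37.8)/9.675 = 1.571; ½·erfc(1.571) = 0.01315.
C = 54 × 0.01315 = 0.710 mg/L.

0.710 mg/L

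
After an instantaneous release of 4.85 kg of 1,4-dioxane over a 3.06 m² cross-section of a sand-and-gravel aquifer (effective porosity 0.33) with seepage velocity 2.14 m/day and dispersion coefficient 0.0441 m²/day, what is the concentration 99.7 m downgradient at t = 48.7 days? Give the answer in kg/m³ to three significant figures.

0.0859 kg/m³

For an instantaneous plane source, C(x,t) = M/(n_e·A·√(4πDt)) · exp(−(x−vt)²/(4Dt)), with n_e·A the pore (flow) area.
Plume center vt = 2.14 × 48.7 = 104.218 m, so the well at 99.7 m is 4.518 m upgradient of the peak.
√(4πDt) = 5.195 m, giving peak height M/(n_e·A·√(4πDt)) = 4.85/(0.33 × 3.06 × 5.195) = 0.9245 kg/m³.
(x−vt)²/(4Dt) = (-4.518)²/(4 × 0.0441 × 48.7) = 2.376; exp(−2.376) = 0.09292.
C = 0.9245 × 0.09292 = 0.0859 kg/m³.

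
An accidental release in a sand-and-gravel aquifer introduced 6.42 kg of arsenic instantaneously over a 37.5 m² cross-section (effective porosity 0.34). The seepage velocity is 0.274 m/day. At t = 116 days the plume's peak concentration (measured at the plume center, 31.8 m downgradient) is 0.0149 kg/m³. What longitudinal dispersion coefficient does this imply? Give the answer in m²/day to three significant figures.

At the plume center C_max = M/(n_e·A·√(4πDt)), so D = M²/(4πt·(n_e·A·C_max)²).
n_e·A·C_max = 0.34 × 37.5 × 0.0149 = 0.1900 kg/m.
D = 6.42²/(4π × 116 × 0.1900²) = 0.783 m²/day.

0.783 m²/day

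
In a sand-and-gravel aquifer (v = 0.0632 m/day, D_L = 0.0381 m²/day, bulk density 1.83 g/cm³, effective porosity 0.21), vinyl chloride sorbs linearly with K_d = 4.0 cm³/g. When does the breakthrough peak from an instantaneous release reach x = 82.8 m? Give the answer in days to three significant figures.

46600 days

Retardation factor R = 1 + ρ_b·K_d/n = 1 + 1.83 × 4.0/0.21 = 35.86.
Sorption retards both mechanisms: v_R = v/R = 0.001762 m/day, D_R = D/R = 0.001062 m²/day.
Peak time from v_R²t² + 2D_R t − x² = 0: t = (√(D_R² + v_R²x²) − D_R)/v_R².
√(D_R² + v_R²x²) = √(0.001062² + 0.001762² × 82.8²) = 0.1459; v_R² = 3.105e-06.
t = (0.1459 − 0.001062)/3.105e-06 = 46600 days.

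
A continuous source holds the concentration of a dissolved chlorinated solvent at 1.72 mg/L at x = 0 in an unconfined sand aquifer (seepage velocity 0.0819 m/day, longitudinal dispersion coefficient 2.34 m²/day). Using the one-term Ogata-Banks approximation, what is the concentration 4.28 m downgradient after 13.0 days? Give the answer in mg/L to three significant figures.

0.585 mg/L

For a continuous step input, C/C₀ ≈ ½·erfc((x−vt)/(2√(Dt))).
vt = 0.0819 × 13.0 = 1.0647 m and 2√(Dt) = 2√(2.34 × 13.0) = 11.03 m.
Argument (x−vt)/(2√(Dt)) = (4.28 − 1.0647)/11.03 = 0.2915; ½·erfc(0.2915) = 0.3401.
C = 1.72 × 0.3401 = 0.585 mg/L.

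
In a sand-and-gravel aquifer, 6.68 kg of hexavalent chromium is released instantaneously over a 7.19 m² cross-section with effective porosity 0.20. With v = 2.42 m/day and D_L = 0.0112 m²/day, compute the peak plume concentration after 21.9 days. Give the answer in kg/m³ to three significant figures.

The peak of an instantaneous 1D plume sits at x = vt; there the Gaussian factor is 1 and C_max = M/(n_e·A·√(4πDt)), where n_e·A is the pore area the mass is dissolved in.
√(4πDt) = √(4π × 0.0112 × 21.9) = 1.756 m, so C_max = 6.68/(0.20 × 7.19 × 1.756) = 2.65 kg/m³.

2.65 kg/m³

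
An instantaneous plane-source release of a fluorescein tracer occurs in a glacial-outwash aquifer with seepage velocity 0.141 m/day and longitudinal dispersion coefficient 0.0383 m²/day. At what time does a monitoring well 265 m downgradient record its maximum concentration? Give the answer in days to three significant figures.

For the 1D instantaneous-source solution, setting ∂C/∂t = 0 at fixed x gives v²t² + 2Dt − x² = 0, so t = (√(D² + v²x²) − D)/v².
√(D² + v²x²) = √(0.0383² + 0.141² × 265²) = 37.37; v² = 0.019881.
t = (37.37 − 0.0383)/0.019881 = 1880 days (vs. the pure-advection estimate x/v = 1880 d).

1880 days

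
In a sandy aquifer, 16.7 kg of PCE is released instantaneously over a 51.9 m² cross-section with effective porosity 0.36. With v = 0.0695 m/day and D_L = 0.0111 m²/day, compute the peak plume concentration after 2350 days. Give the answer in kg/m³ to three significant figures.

The peak of an instantaneous 1D plume sits at x = vt; there the Gaussian factor is 1 and C_max = M/(n_e·A·√(4πDt)), where n_e·A is the pore area the mass is dissolved in.
√(4πDt) = √(4π × 0.0111 × 2350) = 18.11 m, so C_max = 16.7/(0.36 × 51.9 × 18.11) = 0.0494 kg/m³.

0.0494 kg/m³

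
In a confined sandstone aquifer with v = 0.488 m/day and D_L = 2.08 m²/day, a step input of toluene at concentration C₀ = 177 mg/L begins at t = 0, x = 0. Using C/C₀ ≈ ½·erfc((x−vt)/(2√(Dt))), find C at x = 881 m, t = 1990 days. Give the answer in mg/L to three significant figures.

For a continuous step input, C/C₀ ≈ ½·erfc((x−vt)/(2√(Dt))).
vt = 0.488 × 1990 = 971.12 m and 2√(Dt) = 2√(2.08 × 1990) = 128.7 m.
Argument (x−vt)/(2√(Dt)) = (881 − 971.12)/128.7 = -0.7002; ½·erfc(-0.7002) = 0.8390.
C = 177 × 0.8390 = 149 mg/L.

149 mg/L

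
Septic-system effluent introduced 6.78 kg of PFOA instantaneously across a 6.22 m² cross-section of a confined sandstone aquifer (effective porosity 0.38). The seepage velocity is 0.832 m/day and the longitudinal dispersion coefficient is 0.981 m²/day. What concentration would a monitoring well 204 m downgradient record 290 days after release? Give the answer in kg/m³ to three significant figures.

For an instantaneous plane source, C(x,t) = M/(n_e·A·√(4πDt)) · exp(−(x−vt)²/(4Dt)), with n_e·A the pore (flow) area.
Plume center vt = 0.832 × 290 = 241.28 m, so the well at 204 m is 37.28 m upgradient of the peak.
√(4πDt) = 59.79 m, giving peak height M/(n_e·A·√(4πDt)) = 6.78/(0.38 × 6.22 × 59.79) = 0.04798 kg/m³.
(x−vt)²/(4Dt) = (-37.28)²/(4 × 0.981 × 290) = 1.221; exp(−1.221) = 0.2949.
C = 0.04798 × 0.2949 = 0.0141 kg/m³.

0.0141 kg/m³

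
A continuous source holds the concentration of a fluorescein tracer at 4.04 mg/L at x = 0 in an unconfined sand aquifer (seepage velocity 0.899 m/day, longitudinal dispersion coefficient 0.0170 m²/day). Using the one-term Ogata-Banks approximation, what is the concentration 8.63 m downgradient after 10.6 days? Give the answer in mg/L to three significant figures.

3.77 mg/L

For a continuous step input, C/C₀ ≈ ½·erfc((x−vt)/(2√(Dt))).
vt = 0.899 × 10.6 = 9.5294 m and 2√(Dt) = 2√(0.0170 × 10.6) = 0.8490 m.
Argument (x−vt)/(2√(Dt)) = (8.63 − 9.5294)/0.8490 = -1.059; ½·erfc(-1.059) = 0.9329.
C = 4.04 × 0.9329 = 3.77 mg/L.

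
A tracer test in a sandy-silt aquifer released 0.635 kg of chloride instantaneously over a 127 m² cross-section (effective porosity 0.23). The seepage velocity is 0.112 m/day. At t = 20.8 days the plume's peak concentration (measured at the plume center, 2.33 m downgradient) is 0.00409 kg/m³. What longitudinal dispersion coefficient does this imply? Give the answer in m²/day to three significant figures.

At the plume center C_max = M/(n_e·A·√(4πDt)), so D = M²/(4πt·(n_e·A·C_max)²).
n_e·A·C_max = 0.23 × 127 × 0.00409 = 0.1195 kg/m.
D = 0.635²/(4π × 20.8 × 0.1195²) = 0.108 m²/day.

0.108 m²/day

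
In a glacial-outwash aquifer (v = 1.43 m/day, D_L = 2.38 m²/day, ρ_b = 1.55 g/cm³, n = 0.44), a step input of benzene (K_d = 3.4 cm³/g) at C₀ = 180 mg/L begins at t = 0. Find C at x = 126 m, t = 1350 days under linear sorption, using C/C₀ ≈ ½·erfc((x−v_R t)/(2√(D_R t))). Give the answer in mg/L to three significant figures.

152 mg/L

Retardation factor R = 1 + ρ_b·K_d/n = 1 + 1.55 × 3.4/0.44 = 12.98.
Sorption retards both mechanisms: v_R = v/R = 0.1102 m/day, D_R = D/R = 0.1834 m²/day.
v_R·t = 0.1102 × 1350 = 148.77 m; 2√(D_R t) = 31.47 m; argument = (126 − 148.77)/31.47 = -0.7235.
C = C₀ × ½·erfc(-0.7235) = 180 × 0.8469 = 152 mg/L.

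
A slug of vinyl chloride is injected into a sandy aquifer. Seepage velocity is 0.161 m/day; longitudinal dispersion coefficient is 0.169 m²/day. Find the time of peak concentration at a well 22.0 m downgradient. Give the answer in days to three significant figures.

130 days

For the 1D instantaneous-source solution, setting ∂C/∂t = 0 at fixed x gives v²t² + 2Dt − x² = 0, so t = (√(D² + v²x²) − D)/v².
√(D² + v²x²) = √(0.169² + 0.161² × 22.0²) = 3.546; v² = 0.025921.
t = (3.546 − 0.169)/0.025921 = 130 days (vs. the pure-advection estimate x/v = 137 d).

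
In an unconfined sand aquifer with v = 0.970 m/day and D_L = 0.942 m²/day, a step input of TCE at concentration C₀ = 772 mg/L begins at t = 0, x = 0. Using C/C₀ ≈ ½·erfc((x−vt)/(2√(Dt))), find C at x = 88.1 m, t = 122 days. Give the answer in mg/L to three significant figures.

754 mg/L

For a continuous step input, C/C₀ ≈ ½·erfc((x−vt)/(2√(Dt))).
vt = 0.970 × 122 = 118.34 m and 2√(Dt) = 2√(0.942 × 122) = 21.44 m.
Argument (x−vt)/(2√(Dt)) = (88.1 − 118.34)/21.44 = -1.410; ½·erfc(-1.410) = 0.9769.
C = 772 × 0.9769 = 754 mg/L.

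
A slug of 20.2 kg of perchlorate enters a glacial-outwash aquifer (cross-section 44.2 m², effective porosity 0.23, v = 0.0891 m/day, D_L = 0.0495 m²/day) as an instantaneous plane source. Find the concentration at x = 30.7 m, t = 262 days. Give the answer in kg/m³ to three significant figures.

0.0548 kg/m³

For an instantaneous plane source, C(x,t) = M/(n_e·A·√(4πDt)) · exp(−(x−vt)²/(4Dt)), with n_e·A the pore (flow) area.
Plume center vt = 0.0891 × 262 = 23.3442 m, so the well at 30.7 m is 7.3558 m downgradient of the peak.
√(4πDt) = 12.77 m, giving peak height M/(n_e·A·√(4πDt)) = 20.2/(0.23 × 44.2 × 12.77) = 0.1556 kg/m³.
(x−vt)²/(4Dt) = (7.3558)²/(4 × 0.0495 × 262) = 1.043; exp(−1.043) = 0.3524.
C = 0.1556 × 0.3524 = 0.0548 kg/m³.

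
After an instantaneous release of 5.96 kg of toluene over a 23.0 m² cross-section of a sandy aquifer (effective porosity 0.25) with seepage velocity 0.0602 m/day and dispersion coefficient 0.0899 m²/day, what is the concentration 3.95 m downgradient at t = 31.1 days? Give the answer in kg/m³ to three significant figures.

For an instantaneous plane source, C(x,t) = M/(n_e·A·√(4πDt)) · exp(−(x−vt)²/(4Dt)), with n_e·A the pore (flow) area.
Plume center vt = 0.0602 × 31.1 = 1.87222 m, so the well at 3.95 m is 2.07778 m downgradient of the peak.
√(4πDt) = 5.927 m, giving peak height M/(n_e·A·√(4πDt)) = 5.96/(0.25 × 23.0 × 5.927) = 0.1749 kg/m³.
(x−vt)²/(4Dt) = (2.07778)²/(4 × 0.0899 × 31.1) = 0.3860; exp(−0.3860) = 0.6798.
C = 0.1749 × 0.6798 = 0.119 kg/m³.

0.119 kg/m³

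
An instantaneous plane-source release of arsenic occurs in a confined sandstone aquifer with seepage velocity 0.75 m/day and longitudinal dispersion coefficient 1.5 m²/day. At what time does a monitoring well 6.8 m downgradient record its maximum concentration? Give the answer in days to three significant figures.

6.78 days

For the 1D instantaneous-source solution, setting ∂C/∂t = 0 at fixed x gives v²t² + 2Dt − x² = 0, so t = (√(D² + v²x²) − D)/v².
√(D² + v²x²) = √(1.5² + 0.75² × 6.8²) = 5.316; v² = 0.5625.
t = (5.316 − 1.5)/0.5625 = 6.78 days (vs. the pure-advection estimate x/v = 9.07 d).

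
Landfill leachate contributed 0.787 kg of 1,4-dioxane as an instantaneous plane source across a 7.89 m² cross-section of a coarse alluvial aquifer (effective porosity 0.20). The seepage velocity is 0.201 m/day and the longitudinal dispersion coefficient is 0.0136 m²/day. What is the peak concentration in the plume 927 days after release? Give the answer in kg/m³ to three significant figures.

0.0396 kg/m³

The peak of an instantaneous 1D plume sits at x = vt; there the Gaussian factor is 1 and C_max = M/(n_e·A·√(4πDt)), where n_e·A is the pore area the mass is dissolved in.
√(4πDt) = √(4π × 0.0136 × 927) = 12.59 m, so C_max = 0.787/(0.20 × 7.89 × 12.59) = 0.0396 kg/m³.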